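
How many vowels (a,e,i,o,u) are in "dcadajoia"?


Input: dcadajoia
Checking each character:
  'd' at position 0: consonant
  'c' at position 1: consonant
  'a' at position 2: vowel (running total: 1)
  'd' at position 3: consonant
  'a' at position 4: vowel (running total: 2)
  'j' at position 5: consonant
  'o' at position 6: vowel (running total: 3)
  'i' at position 7: vowel (running total: 4)
  'a' at position 8: vowel (running total: 5)
Total vowels: 5

5


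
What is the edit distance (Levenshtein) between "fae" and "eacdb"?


Computing edit distance: "fae" -> "eacdb"
DP table:
           e    a    c    d    b
      0    1    2    3    4    5
  f   1    1    2    3    4    5
  a   2    2    1    2    3    4
  e   3    2    2    2    3    4
Edit distance = dp[3][5] = 4

4


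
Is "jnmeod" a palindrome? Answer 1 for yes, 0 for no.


Input: jnmeod
Reversed: doemnj
  Compare pos 0 ('j') with pos 5 ('d'): MISMATCH
  Compare pos 1 ('n') with pos 4 ('o'): MISMATCH
  Compare pos 2 ('m') with pos 3 ('e'): MISMATCH
Result: not a palindrome

0


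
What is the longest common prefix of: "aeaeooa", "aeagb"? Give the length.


Words: aeaeooa, aeagb
  Position 0: all 'a' => match
  Position 1: all 'e' => match
  Position 2: all 'a' => match
  Position 3: ('e', 'g') => mismatch, stop
LCP = "aea" (length 3)

3


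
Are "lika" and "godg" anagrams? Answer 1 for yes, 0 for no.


Strings: "lika", "godg"
Sorted first:  aikl
Sorted second: dggo
Differ at position 0: 'a' vs 'd' => not anagrams

0


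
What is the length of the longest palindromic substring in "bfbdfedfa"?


Input: "bfbdfedfa"
Checking substrings for palindromes:
  [0:3] "bfb" (len 3) => palindrome
Longest palindromic substring: "bfb" with length 3

3


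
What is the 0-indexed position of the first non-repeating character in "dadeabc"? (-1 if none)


Input: dadeabc
Character frequencies:
  'a': 2
  'b': 1
  'c': 1
  'd': 2
  'e': 1
Scanning left to right for freq == 1:
  Position 0 ('d'): freq=2, skip
  Position 1 ('a'): freq=2, skip
  Position 2 ('d'): freq=2, skip
  Position 3 ('e'): unique! => answer = 3

3


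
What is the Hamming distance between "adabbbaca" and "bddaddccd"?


Comparing "adabbbaca" and "bddaddccd" position by position:
  Position 0: 'a' vs 'b' => differ
  Position 1: 'd' vs 'd' => same
  Position 2: 'a' vs 'd' => differ
  Position 3: 'b' vs 'a' => differ
  Position 4: 'b' vs 'd' => differ
  Position 5: 'b' vs 'd' => differ
  Position 6: 'a' vs 'c' => differ
  Position 7: 'c' vs 'c' => same
  Position 8: 'a' vs 'd' => differ
Total differences (Hamming distance): 7

7


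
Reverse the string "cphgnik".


Input: cphgnik
Reading characters right to left:
  Position 6: 'k'
  Position 5: 'i'
  Position 4: 'n'
  Position 3: 'g'
  Position 2: 'h'
  Position 1: 'p'
  Position 0: 'c'
Reversed: kinghpc

kinghpc


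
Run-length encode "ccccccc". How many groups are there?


Input: ccccccc
Scanning for consecutive runs:
  Group 1: 'c' x 7 (positions 0-6)
Total groups: 1

1


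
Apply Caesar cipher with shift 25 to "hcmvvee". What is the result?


Caesar cipher: shift "hcmvvee" by 25
  'h' (pos 7) + 25 = pos 6 = 'g'
  'c' (pos 2) + 25 = pos 1 = 'b'
  'm' (pos 12) + 25 = pos 11 = 'l'
  'v' (pos 21) + 25 = pos 20 = 'u'
  'v' (pos 21) + 25 = pos 20 = 'u'
  'e' (pos 4) + 25 = pos 3 = 'd'
  'e' (pos 4) + 25 = pos 3 = 'd'
Result: gbluudd

gbluudd


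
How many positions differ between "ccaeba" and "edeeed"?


Comparing "ccaeba" and "edeeed" position by position:
  Position 0: 'c' vs 'e' => DIFFER
  Position 1: 'c' vs 'd' => DIFFER
  Position 2: 'a' vs 'e' => DIFFER
  Position 3: 'e' vs 'e' => same
  Position 4: 'b' vs 'e' => DIFFER
  Position 5: 'a' vs 'd' => DIFFER
Positions that differ: 5

5


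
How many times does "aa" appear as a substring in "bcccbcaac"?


Searching for "aa" in "bcccbcaac"
Scanning each position:
  Position 0: "bc" => no
  Position 1: "cc" => no
  Position 2: "cc" => no
  Position 3: "cb" => no
  Position 4: "bc" => no
  Position 5: "ca" => no
  Position 6: "aa" => MATCH
  Position 7: "ac" => no
Total occurrences: 1

1


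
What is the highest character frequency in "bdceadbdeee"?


Input: bdceadbdeee
Character counts:
  'a': 1
  'b': 2
  'c': 1
  'd': 3
  'e': 4
Maximum frequency: 4

4


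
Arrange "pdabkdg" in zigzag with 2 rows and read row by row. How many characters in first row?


Zigzag "pdabkdg" into 2 rows:
Placing characters:
  'p' => row 0
  'd' => row 1
  'a' => row 0
  'b' => row 1
  'k' => row 0
  'd' => row 1
  'g' => row 0
Rows:
  Row 0: "pakg"
  Row 1: "dbd"
First row length: 4

4


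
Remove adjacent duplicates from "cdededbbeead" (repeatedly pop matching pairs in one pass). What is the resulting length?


Input: cdededbbeead
Stack-based adjacent duplicate removal:
  Read 'c': push. Stack: c
  Read 'd': push. Stack: cd
  Read 'e': push. Stack: cde
  Read 'd': push. Stack: cded
  Read 'e': push. Stack: cdede
  Read 'd': push. Stack: cdeded
  Read 'b': push. Stack: cdededb
  Read 'b': matches stack top 'b' => pop. Stack: cdeded
  Read 'e': push. Stack: cdedede
  Read 'e': matches stack top 'e' => pop. Stack: cdeded
  Read 'a': push. Stack: cdededa
  Read 'd': push. Stack: cdededad
Final stack: "cdededad" (length 8)

8


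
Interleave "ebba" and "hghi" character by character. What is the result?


Interleaving "ebba" and "hghi":
  Position 0: 'e' from first, 'h' from second => "eh"
  Position 1: 'b' from first, 'g' from second => "bg"
  Position 2: 'b' from first, 'h' from second => "bh"
  Position 3: 'a' from first, 'i' from second => "ai"
Result: ehbgbhai

ehbgbhai


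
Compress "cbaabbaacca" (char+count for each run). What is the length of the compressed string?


Input: cbaabbaacca
Runs:
  'c' x 1 => "c1"
  'b' x 1 => "b1"
  'a' x 2 => "a2"
  'b' x 2 => "b2"
  'a' x 2 => "a2"
  'c' x 2 => "c2"
  'a' x 1 => "a1"
Compressed: "c1b1a2b2a2c2a1"
Compressed length: 14

14


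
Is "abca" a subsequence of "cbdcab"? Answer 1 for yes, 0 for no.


Check if "abca" is a subsequence of "cbdcab"
Greedy scan:
  Position 0 ('c'): no match needed
  Position 1 ('b'): no match needed
  Position 2 ('d'): no match needed
  Position 3 ('c'): no match needed
  Position 4 ('a'): matches sub[0] = 'a'
  Position 5 ('b'): matches sub[1] = 'b'
Only matched 2/4 characters => not a subsequence

0


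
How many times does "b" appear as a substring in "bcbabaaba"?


Searching for "b" in "bcbabaaba"
Scanning each position:
  Position 0: "b" => MATCH
  Position 1: "c" => no
  Position 2: "b" => MATCH
  Position 3: "a" => no
  Position 4: "b" => MATCH
  Position 5: "a" => no
  Position 6: "a" => no
  Position 7: "b" => MATCH
  Position 8: "a" => no
Total occurrences: 4

4


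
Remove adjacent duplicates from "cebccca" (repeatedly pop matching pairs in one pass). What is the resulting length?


Input: cebccca
Stack-based adjacent duplicate removal:
  Read 'c': push. Stack: c
  Read 'e': push. Stack: ce
  Read 'b': push. Stack: ceb
  Read 'c': push. Stack: cebc
  Read 'c': matches stack top 'c' => pop. Stack: ceb
  Read 'c': push. Stack: cebc
  Read 'a': push. Stack: cebca
Final stack: "cebca" (length 5)

5


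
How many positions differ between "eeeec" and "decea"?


Comparing "eeeec" and "decea" position by position:
  Position 0: 'e' vs 'd' => DIFFER
  Position 1: 'e' vs 'e' => same
  Position 2: 'e' vs 'c' => DIFFER
  Position 3: 'e' vs 'e' => same
  Position 4: 'c' vs 'a' => DIFFER
Positions that differ: 3

3


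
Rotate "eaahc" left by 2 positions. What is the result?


Input: "eaahc", rotate left by 2
First 2 characters: "ea"
Remaining characters: "ahc"
Concatenate remaining + first: "ahc" + "ea" = "ahcea"

ahcea


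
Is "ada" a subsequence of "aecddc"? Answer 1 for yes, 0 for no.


Check if "ada" is a subsequence of "aecddc"
Greedy scan:
  Position 0 ('a'): matches sub[0] = 'a'
  Position 1 ('e'): no match needed
  Position 2 ('c'): no match needed
  Position 3 ('d'): matches sub[1] = 'd'
  Position 4 ('d'): no match needed
  Position 5 ('c'): no match needed
Only matched 2/3 characters => not a subsequence

0


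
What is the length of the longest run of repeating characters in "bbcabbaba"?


Input: "bbcabbaba"
Scanning for longest run:
  Position 1 ('b'): continues run of 'b', length=2
  Position 2 ('c'): new char, reset run to 1
  Position 3 ('a'): new char, reset run to 1
  Position 4 ('b'): new char, reset run to 1
  Position 5 ('b'): continues run of 'b', length=2
  Position 6 ('a'): new char, reset run to 1
  Position 7 ('b'): new char, reset run to 1
  Position 8 ('a'): new char, reset run to 1
Longest run: 'b' with length 2

2


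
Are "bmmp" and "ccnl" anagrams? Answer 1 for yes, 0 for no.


Strings: "bmmp", "ccnl"
Sorted first:  bmmp
Sorted second: ccln
Differ at position 0: 'b' vs 'c' => not anagrams

0


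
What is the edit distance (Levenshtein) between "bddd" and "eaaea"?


Computing edit distance: "bddd" -> "eaaea"
DP table:
           e    a    a    e    a
      0    1    2    3    4    5
  b   1    1    2    3    4    5
  d   2    2    2    3    4    5
  d   3    3    3    3    4    5
  d   4    4    4    4    4    5
Edit distance = dp[4][5] = 5

5


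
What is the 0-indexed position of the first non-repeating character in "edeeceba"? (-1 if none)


Input: edeeceba
Character frequencies:
  'a': 1
  'b': 1
  'c': 1
  'd': 1
  'e': 4
Scanning left to right for freq == 1:
  Position 0 ('e'): freq=4, skip
  Position 1 ('d'): unique! => answer = 1

1


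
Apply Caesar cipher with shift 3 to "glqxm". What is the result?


Caesar cipher: shift "glqxm" by 3
  'g' (pos 6) + 3 = pos 9 = 'j'
  'l' (pos 11) + 3 = pos 14 = 'o'
  'q' (pos 16) + 3 = pos 19 = 't'
  'x' (pos 23) + 3 = pos 0 = 'a'
  'm' (pos 12) + 3 = pos 15 = 'p'
Result: jotap

jotap


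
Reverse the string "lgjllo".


Input: lgjllo
Reading characters right to left:
  Position 5: 'o'
  Position 4: 'l'
  Position 3: 'l'
  Position 2: 'j'
  Position 1: 'g'
  Position 0: 'l'
Reversed: olljgl

olljgl


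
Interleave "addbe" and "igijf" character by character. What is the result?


Interleaving "addbe" and "igijf":
  Position 0: 'a' from first, 'i' from second => "ai"
  Position 1: 'd' from first, 'g' from second => "dg"
  Position 2: 'd' from first, 'i' from second => "di"
  Position 3: 'b' from first, 'j' from second => "bj"
  Position 4: 'e' from first, 'f' from second => "ef"
Result: aidgdibjef

aidgdibjef


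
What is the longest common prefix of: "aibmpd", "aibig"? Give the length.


Words: aibmpd, aibig
  Position 0: all 'a' => match
  Position 1: all 'i' => match
  Position 2: all 'b' => match
  Position 3: ('m', 'i') => mismatch, stop
LCP = "aib" (length 3)

3


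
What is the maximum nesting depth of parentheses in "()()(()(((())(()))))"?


Input: "()()(()(((())(()))))"
Tracking depth:
  Position 0 '(': depth becomes 1
  Position 1 ')': depth becomes 0
  Position 2 '(': depth becomes 1
  Position 3 ')': depth becomes 0
  Position 4 '(': depth becomes 1
  Position 5 '(': depth becomes 2
  Position 6 ')': depth becomes 1
  Position 7 '(': depth becomes 2
  Position 8 '(': depth becomes 3
  Position 9 '(': depth becomes 4
  Position 10 '(': depth becomes 5
  Position 11 ')': depth becomes 4
  Position 12 ')': depth becomes 3
  Position 13 '(': depth becomes 4
  Position 14 '(': depth becomes 5
  Position 15 ')': depth becomes 4
  Position 16 ')': depth becomes 3
  Position 17 ')': depth becomes 2
  Position 18 ')': depth becomes 1
  Position 19 ')': depth becomes 0
Maximum depth reached: 5

5


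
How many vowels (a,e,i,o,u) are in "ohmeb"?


Input: ohmeb
Checking each character:
  'o' at position 0: vowel (running total: 1)
  'h' at position 1: consonant
  'm' at position 2: consonant
  'e' at position 3: vowel (running total: 2)
  'b' at position 4: consonant
Total vowels: 2

2


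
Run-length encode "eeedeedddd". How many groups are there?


Input: eeedeedddd
Scanning for consecutive runs:
  Group 1: 'e' x 3 (positions 0-2)
  Group 2: 'd' x 1 (positions 3-3)
  Group 3: 'e' x 2 (positions 4-5)
  Group 4: 'd' x 4 (positions 6-9)
Total groups: 4

4


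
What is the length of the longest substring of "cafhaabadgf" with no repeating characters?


Input: "cafhaabadgf"
Sliding window (track last position of each char):
  Position 0 ('c'): window [0,0] length 1 -- new best
  Position 1 ('a'): window [0,1] length 2 -- new best
  Position 2 ('f'): window [0,2] length 3 -- new best
  Position 3 ('h'): window [0,3] length 4 -- new best
  Position 4 ('a'): repeat (last at 1), move window start to 2
  Position 4 ('a'): window [2,4] length 3
  Position 5 ('a'): repeat (last at 4), move window start to 5
  Position 5 ('a'): window [5,5] length 1
  Position 6 ('b'): window [5,6] length 2
  Position 7 ('a'): repeat (last at 5), move window start to 6
  Position 7 ('a'): window [6,7] length 2
  Position 8 ('d'): window [6,8] length 3
  Position 9 ('g'): window [6,9] length 4
  Position 10 ('f'): window [6,10] length 5 -- new best
Longest substring with no repeats: "badgf" with length 5

5


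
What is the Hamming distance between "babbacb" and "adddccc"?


Comparing "babbacb" and "adddccc" position by position:
  Position 0: 'b' vs 'a' => differ
  Position 1: 'a' vs 'd' => differ
  Position 2: 'b' vs 'd' => differ
  Position 3: 'b' vs 'd' => differ
  Position 4: 'a' vs 'c' => differ
  Position 5: 'c' vs 'c' => same
  Position 6: 'b' vs 'c' => differ
Total differences (Hamming distance): 6

6


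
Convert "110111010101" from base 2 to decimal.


Input: "110111010101" in base 2
Positional expansion:
  Digit '1' (value 1) x 2^11 = 2048
  Digit '1' (value 1) x 2^10 = 1024
  Digit '0' (value 0) x 2^9 = 0
  Digit '1' (value 1) x 2^8 = 256
  Digit '1' (value 1) x 2^7 = 128
  Digit '1' (value 1) x 2^6 = 64
  Digit '0' (value 0) x 2^5 = 0
  Digit '1' (value 1) x 2^4 = 16
  Digit '0' (value 0) x 2^3 = 0
  Digit '1' (value 1) x 2^2 = 4
  Digit '0' (value 0) x 2^1 = 0
  Digit '1' (value 1) x 2^0 = 1
Sum = 3541

3541


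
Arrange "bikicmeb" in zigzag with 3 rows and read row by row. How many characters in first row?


Zigzag "bikicmeb" into 3 rows:
Placing characters:
  'b' => row 0
  'i' => row 1
  'k' => row 2
  'i' => row 1
  'c' => row 0
  'm' => row 1
  'e' => row 2
  'b' => row 1
Rows:
  Row 0: "bc"
  Row 1: "iimb"
  Row 2: "ke"
First row length: 2

2


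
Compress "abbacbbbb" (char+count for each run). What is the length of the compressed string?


Input: abbacbbbb
Runs:
  'a' x 1 => "a1"
  'b' x 2 => "b2"
  'a' x 1 => "a1"
  'c' x 1 => "c1"
  'b' x 4 => "b4"
Compressed: "a1b2a1c1b4"
Compressed length: 10

10


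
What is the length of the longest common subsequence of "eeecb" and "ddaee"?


LCS of "eeecb" and "ddaee"
DP table:
           d    d    a    e    e
      0    0    0    0    0    0
  e   0    0    0    0    1    1
  e   0    0    0    0    1    2
  e   0    0    0    0    1    2
  c   0    0    0    0    1    2
  b   0    0    0    0    1    2
LCS length = dp[5][5] = 2

2


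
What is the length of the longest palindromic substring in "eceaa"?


Input: "eceaa"
Checking substrings for palindromes:
  [0:3] "ece" (len 3) => palindrome
  [3:5] "aa" (len 2) => palindrome
Longest palindromic substring: "ece" with length 3

3


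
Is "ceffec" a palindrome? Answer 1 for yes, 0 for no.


Input: ceffec
Reversed: ceffec
  Compare pos 0 ('c') with pos 5 ('c'): match
  Compare pos 1 ('e') with pos 4 ('e'): match
  Compare pos 2 ('f') with pos 3 ('f'): match
Result: palindrome

1


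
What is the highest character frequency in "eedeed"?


Input: eedeed
Character counts:
  'd': 2
  'e': 4
Maximum frequency: 4

4


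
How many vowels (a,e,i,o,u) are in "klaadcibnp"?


Input: klaadcibnp
Checking each character:
  'k' at position 0: consonant
  'l' at position 1: consonant
  'a' at position 2: vowel (running total: 1)
  'a' at position 3: vowel (running total: 2)
  'd' at position 4: consonant
  'c' at position 5: consonant
  'i' at position 6: vowel (running total: 3)
  'b' at position 7: consonant
  'n' at position 8: consonant
  'p' at position 9: consonant
Total vowels: 3

3


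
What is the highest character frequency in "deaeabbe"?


Input: deaeabbe
Character counts:
  'a': 2
  'b': 2
  'd': 1
  'e': 3
Maximum frequency: 3

3


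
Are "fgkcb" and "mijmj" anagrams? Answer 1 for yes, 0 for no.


Strings: "fgkcb", "mijmj"
Sorted first:  bcfgk
Sorted second: ijjmm
Differ at position 0: 'b' vs 'i' => not anagrams

0


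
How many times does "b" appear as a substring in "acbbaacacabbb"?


Searching for "b" in "acbbaacacabbb"
Scanning each position:
  Position 0: "a" => no
  Position 1: "c" => no
  Position 2: "b" => MATCH
  Position 3: "b" => MATCH
  Position 4: "a" => no
  Position 5: "a" => no
  Position 6: "c" => no
  Position 7: "a" => no
  Position 8: "c" => no
  Position 9: "a" => no
  Position 10: "b" => MATCH
  Position 11: "b" => MATCH
  Position 12: "b" => MATCH
Total occurrences: 5

5


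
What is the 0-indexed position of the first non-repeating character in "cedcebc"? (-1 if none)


Input: cedcebc
Character frequencies:
  'b': 1
  'c': 3
  'd': 1
  'e': 2
Scanning left to right for freq == 1:
  Position 0 ('c'): freq=3, skip
  Position 1 ('e'): freq=2, skip
  Position 2 ('d'): unique! => answer = 2

2


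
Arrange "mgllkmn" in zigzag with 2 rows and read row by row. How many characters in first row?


Zigzag "mgllkmn" into 2 rows:
Placing characters:
  'm' => row 0
  'g' => row 1
  'l' => row 0
  'l' => row 1
  'k' => row 0
  'm' => row 1
  'n' => row 0
Rows:
  Row 0: "mlkn"
  Row 1: "glm"
First row length: 4

4


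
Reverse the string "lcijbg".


Input: lcijbg
Reading characters right to left:
  Position 5: 'g'
  Position 4: 'b'
  Position 3: 'j'
  Position 2: 'i'
  Position 1: 'c'
  Position 0: 'l'
Reversed: gbjicl

gbjicl


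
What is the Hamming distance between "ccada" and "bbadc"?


Comparing "ccada" and "bbadc" position by position:
  Position 0: 'c' vs 'b' => differ
  Position 1: 'c' vs 'b' => differ
  Position 2: 'a' vs 'a' => same
  Position 3: 'd' vs 'd' => same
  Position 4: 'a' vs 'c' => differ
Total differences (Hamming distance): 3

3


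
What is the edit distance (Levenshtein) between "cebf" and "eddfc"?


Computing edit distance: "cebf" -> "eddfc"
DP table:
           e    d    d    f    c
      0    1    2    3    4    5
  c   1    1    2    3    4    4
  e   2    1    2    3    4    5
  b   3    2    2    3    4    5
  f   4    3    3    3    3    4
Edit distance = dp[4][5] = 4

4


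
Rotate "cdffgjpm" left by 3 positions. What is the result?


Input: "cdffgjpm", rotate left by 3
First 3 characters: "cdf"
Remaining characters: "fgjpm"
Concatenate remaining + first: "fgjpm" + "cdf" = "fgjpmcdf"

fgjpmcdf


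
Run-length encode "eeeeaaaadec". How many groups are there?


Input: eeeeaaaadec
Scanning for consecutive runs:
  Group 1: 'e' x 4 (positions 0-3)
  Group 2: 'a' x 4 (positions 4-7)
  Group 3: 'd' x 1 (positions 8-8)
  Group 4: 'e' x 1 (positions 9-9)
  Group 5: 'c' x 1 (positions 10-10)
Total groups: 5

5


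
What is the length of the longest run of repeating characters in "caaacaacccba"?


Input: "caaacaacccba"
Scanning for longest run:
  Position 1 ('a'): new char, reset run to 1
  Position 2 ('a'): continues run of 'a', length=2
  Position 3 ('a'): continues run of 'a', length=3
  Position 4 ('c'): new char, reset run to 1
  Position 5 ('a'): new char, reset run to 1
  Position 6 ('a'): continues run of 'a', length=2
  Position 7 ('c'): new char, reset run to 1
  Position 8 ('c'): continues run of 'c', length=2
  Position 9 ('c'): continues run of 'c', length=3
  Position 10 ('b'): new char, reset run to 1
  Position 11 ('a'): new char, reset run to 1
Longest run: 'a' with length 3

3


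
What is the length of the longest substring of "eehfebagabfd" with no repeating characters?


Input: "eehfebagabfd"
Sliding window (track last position of each char):
  Position 0 ('e'): window [0,0] length 1 -- new best
  Position 1 ('e'): repeat (last at 0), move window start to 1
  Position 1 ('e'): window [1,1] length 1
  Position 2 ('h'): window [1,2] length 2 -- new best
  Position 3 ('f'): window [1,3] length 3 -- new best
  Position 4 ('e'): repeat (last at 1), move window start to 2
  Position 4 ('e'): window [2,4] length 3
  Position 5 ('b'): window [2,5] length 4 -- new best
  Position 6 ('a'): window [2,6] length 5 -- new best
  Position 7 ('g'): window [2,7] length 6 -- new best
  Position 8 ('a'): repeat (last at 6), move window start to 7
  Position 8 ('a'): window [7,8] length 2
  Position 9 ('b'): window [7,9] length 3
  Position 10 ('f'): window [7,10] length 4
  Position 11 ('d'): window [7,11] length 5
Longest substring with no repeats: "hfebag" with length 6

6


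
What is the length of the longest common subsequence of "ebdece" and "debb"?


LCS of "ebdece" and "debb"
DP table:
           d    e    b    b
      0    0    0    0    0
  e   0    0    1    1    1
  b   0    0    1    2    2
  d   0    1    1    2    2
  e   0    1    2    2    2
  c   0    1    2    2    2
  e   0    1    2    2    2
LCS length = dp[6][4] = 2

2


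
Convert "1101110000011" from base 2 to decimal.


Input: "1101110000011" in base 2
Positional expansion:
  Digit '1' (value 1) x 2^12 = 4096
  Digit '1' (value 1) x 2^11 = 2048
  Digit '0' (value 0) x 2^10 = 0
  Digit '1' (value 1) x 2^9 = 512
  Digit '1' (value 1) x 2^8 = 256
  Digit '1' (value 1) x 2^7 = 128
  Digit '0' (value 0) x 2^6 = 0
  Digit '0' (value 0) x 2^5 = 0
  Digit '0' (value 0) x 2^4 = 0
  Digit '0' (value 0) x 2^3 = 0
  Digit '0' (value 0) x 2^2 = 0
  Digit '1' (value 1) x 2^1 = 2
  Digit '1' (value 1) x 2^0 = 1
Sum = 7043

7043


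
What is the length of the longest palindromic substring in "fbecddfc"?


Input: "fbecddfc"
Checking substrings for palindromes:
  [4:6] "dd" (len 2) => palindrome
Longest palindromic substring: "dd" with length 2

2


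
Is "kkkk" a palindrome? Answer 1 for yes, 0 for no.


Input: kkkk
Reversed: kkkk
  Compare pos 0 ('k') with pos 3 ('k'): match
  Compare pos 1 ('k') with pos 2 ('k'): match
Result: palindrome

1


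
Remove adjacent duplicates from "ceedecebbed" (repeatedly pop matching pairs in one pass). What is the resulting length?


Input: ceedecebbed
Stack-based adjacent duplicate removal:
  Read 'c': push. Stack: c
  Read 'e': push. Stack: ce
  Read 'e': matches stack top 'e' => pop. Stack: c
  Read 'd': push. Stack: cd
  Read 'e': push. Stack: cde
  Read 'c': push. Stack: cdec
  Read 'e': push. Stack: cdece
  Read 'b': push. Stack: cdeceb
  Read 'b': matches stack top 'b' => pop. Stack: cdece
  Read 'e': matches stack top 'e' => pop. Stack: cdec
  Read 'd': push. Stack: cdecd
Final stack: "cdecd" (length 5)

5


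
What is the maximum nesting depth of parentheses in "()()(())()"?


Input: "()()(())()"
Tracking depth:
  Position 0 '(': depth becomes 1
  Position 1 ')': depth becomes 0
  Position 2 '(': depth becomes 1
  Position 3 ')': depth becomes 0
  Position 4 '(': depth becomes 1
  Position 5 '(': depth becomes 2
  Position 6 ')': depth becomes 1
  Position 7 ')': depth becomes 0
  Position 8 '(': depth becomes 1
  Position 9 ')': depth becomes 0
Maximum depth reached: 2

2


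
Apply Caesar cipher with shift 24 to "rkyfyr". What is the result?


Caesar cipher: shift "rkyfyr" by 24
  'r' (pos 17) + 24 = pos 15 = 'p'
  'k' (pos 10) + 24 = pos 8 = 'i'
  'y' (pos 24) + 24 = pos 22 = 'w'
  'f' (pos 5) + 24 = pos 3 = 'd'
  'y' (pos 24) + 24 = pos 22 = 'w'
  'r' (pos 17) + 24 = pos 15 = 'p'
Result: piwdwp

piwdwp


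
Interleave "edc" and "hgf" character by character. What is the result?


Interleaving "edc" and "hgf":
  Position 0: 'e' from first, 'h' from second => "eh"
  Position 1: 'd' from first, 'g' from second => "dg"
  Position 2: 'c' from first, 'f' from second => "cf"
Result: ehdgcf

ehdgcf


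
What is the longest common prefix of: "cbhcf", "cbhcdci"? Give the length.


Words: cbhcf, cbhcdci
  Position 0: all 'c' => match
  Position 1: all 'b' => match
  Position 2: all 'h' => match
  Position 3: all 'c' => match
  Position 4: ('f', 'd') => mismatch, stop
LCP = "cbhc" (length 4)

4


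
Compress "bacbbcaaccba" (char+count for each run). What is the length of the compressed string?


Input: bacbbcaaccba
Runs:
  'b' x 1 => "b1"
  'a' x 1 => "a1"
  'c' x 1 => "c1"
  'b' x 2 => "b2"
  'c' x 1 => "c1"
  'a' x 2 => "a2"
  'c' x 2 => "c2"
  'b' x 1 => "b1"
  'a' x 1 => "a1"
Compressed: "b1a1c1b2c1a2c2b1a1"
Compressed length: 18

18


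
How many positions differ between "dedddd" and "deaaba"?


Comparing "dedddd" and "deaaba" position by position:
  Position 0: 'd' vs 'd' => same
  Position 1: 'e' vs 'e' => same
  Position 2: 'd' vs 'a' => DIFFER
  Position 3: 'd' vs 'a' => DIFFER
  Position 4: 'd' vs 'b' => DIFFER
  Position 5: 'd' vs 'a' => DIFFER
Positions that differ: 4

4


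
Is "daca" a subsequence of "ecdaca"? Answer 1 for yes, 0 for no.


Check if "daca" is a subsequence of "ecdaca"
Greedy scan:
  Position 0 ('e'): no match needed
  Position 1 ('c'): no match needed
  Position 2 ('d'): matches sub[0] = 'd'
  Position 3 ('a'): matches sub[1] = 'a'
  Position 4 ('c'): matches sub[2] = 'c'
  Position 5 ('a'): matches sub[3] = 'a'
All 4 characters matched => is a subsequence

1


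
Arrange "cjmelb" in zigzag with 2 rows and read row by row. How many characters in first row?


Zigzag "cjmelb" into 2 rows:
Placing characters:
  'c' => row 0
  'j' => row 1
  'm' => row 0
  'e' => row 1
  'l' => row 0
  'b' => row 1
Rows:
  Row 0: "cml"
  Row 1: "jeb"
First row length: 3

3


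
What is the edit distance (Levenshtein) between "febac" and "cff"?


Computing edit distance: "febac" -> "cff"
DP table:
           c    f    f
      0    1    2    3
  f   1    1    1    2
  e   2    2    2    2
  b   3    3    3    3
  a   4    4    4    4
  c   5    4    5    5
Edit distance = dp[5][3] = 5

5


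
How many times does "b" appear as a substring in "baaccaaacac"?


Searching for "b" in "baaccaaacac"
Scanning each position:
  Position 0: "b" => MATCH
  Position 1: "a" => no
  Position 2: "a" => no
  Position 3: "c" => no
  Position 4: "c" => no
  Position 5: "a" => no
  Position 6: "a" => no
  Position 7: "a" => no
  Position 8: "c" => no
  Position 9: "a" => no
  Position 10: "c" => no
Total occurrences: 1

1


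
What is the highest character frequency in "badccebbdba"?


Input: badccebbdba
Character counts:
  'a': 2
  'b': 4
  'c': 2
  'd': 2
  'e': 1
Maximum frequency: 4

4


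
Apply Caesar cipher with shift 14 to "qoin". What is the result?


Caesar cipher: shift "qoin" by 14
  'q' (pos 16) + 14 = pos 4 = 'e'
  'o' (pos 14) + 14 = pos 2 = 'c'
  'i' (pos 8) + 14 = pos 22 = 'w'
  'n' (pos 13) + 14 = pos 1 = 'b'
Result: ecwb

ecwb


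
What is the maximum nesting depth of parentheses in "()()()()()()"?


Input: "()()()()()()"
Tracking depth:
  Position 0 '(': depth becomes 1
  Position 1 ')': depth becomes 0
  Position 2 '(': depth becomes 1
  Position 3 ')': depth becomes 0
  Position 4 '(': depth becomes 1
  Position 5 ')': depth becomes 0
  Position 6 '(': depth becomes 1
  Position 7 ')': depth becomes 0
  Position 8 '(': depth becomes 1
  Position 9 ')': depth becomes 0
  Position 10 '(': depth becomes 1
  Position 11 ')': depth becomes 0
Maximum depth reached: 1

1


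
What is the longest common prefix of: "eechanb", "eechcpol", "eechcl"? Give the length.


Words: eechanb, eechcpol, eechcl
  Position 0: all 'e' => match
  Position 1: all 'e' => match
  Position 2: all 'c' => match
  Position 3: all 'h' => match
  Position 4: ('a', 'c', 'c') => mismatch, stop
LCP = "eech" (length 4)

4


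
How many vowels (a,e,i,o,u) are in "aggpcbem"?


Input: aggpcbem
Checking each character:
  'a' at position 0: vowel (running total: 1)
  'g' at position 1: consonant
  'g' at position 2: consonant
  'p' at position 3: consonant
  'c' at position 4: consonant
  'b' at position 5: consonant
  'e' at position 6: vowel (running total: 2)
  'm' at position 7: consonant
Total vowels: 2

2


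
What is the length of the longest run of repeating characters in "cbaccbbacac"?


Input: "cbaccbbacac"
Scanning for longest run:
  Position 1 ('b'): new char, reset run to 1
  Position 2 ('a'): new char, reset run to 1
  Position 3 ('c'): new char, reset run to 1
  Position 4 ('c'): continues run of 'c', length=2
  Position 5 ('b'): new char, reset run to 1
  Position 6 ('b'): continues run of 'b', length=2
  Position 7 ('a'): new char, reset run to 1
  Position 8 ('c'): new char, reset run to 1
  Position 9 ('a'): new char, reset run to 1
  Position 10 ('c'): new char, reset run to 1
Longest run: 'c' with length 2

2


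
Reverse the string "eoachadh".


Input: eoachadh
Reading characters right to left:
  Position 7: 'h'
  Position 6: 'd'
  Position 5: 'a'
  Position 4: 'h'
  Position 3: 'c'
  Position 2: 'a'
  Position 1: 'o'
  Position 0: 'e'
Reversed: hdahcaoe

hdahcaoe


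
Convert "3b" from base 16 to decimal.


Input: "3b" in base 16
Positional expansion:
  Digit '3' (value 3) x 16^1 = 48
  Digit 'b' (value 11) x 16^0 = 11
Sum = 59

59


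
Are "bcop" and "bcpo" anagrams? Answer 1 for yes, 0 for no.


Strings: "bcop", "bcpo"
Sorted first:  bcop
Sorted second: bcop
Sorted forms match => anagrams

1


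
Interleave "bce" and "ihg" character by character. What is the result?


Interleaving "bce" and "ihg":
  Position 0: 'b' from first, 'i' from second => "bi"
  Position 1: 'c' from first, 'h' from second => "ch"
  Position 2: 'e' from first, 'g' from second => "eg"
Result: bicheg

bicheg


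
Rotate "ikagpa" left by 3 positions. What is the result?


Input: "ikagpa", rotate left by 3
First 3 characters: "ika"
Remaining characters: "gpa"
Concatenate remaining + first: "gpa" + "ika" = "gpaika"

gpaika


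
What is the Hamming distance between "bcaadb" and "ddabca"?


Comparing "bcaadb" and "ddabca" position by position:
  Position 0: 'b' vs 'd' => differ
  Position 1: 'c' vs 'd' => differ
  Position 2: 'a' vs 'a' => same
  Position 3: 'a' vs 'b' => differ
  Position 4: 'd' vs 'c' => differ
  Position 5: 'b' vs 'a' => differ
Total differences (Hamming distance): 5

5


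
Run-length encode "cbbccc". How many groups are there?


Input: cbbccc
Scanning for consecutive runs:
  Group 1: 'c' x 1 (positions 0-0)
  Group 2: 'b' x 2 (positions 1-2)
  Group 3: 'c' x 3 (positions 3-5)
Total groups: 3

3


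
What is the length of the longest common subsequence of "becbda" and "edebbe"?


LCS of "becbda" and "edebbe"
DP table:
           e    d    e    b    b    e
      0    0    0    0    0    0    0
  b   0    0    0    0    1    1    1
  e   0    1    1    1    1    1    2
  c   0    1    1    1    1    1    2
  b   0    1    1    1    2    2    2
  d   0    1    2    2    2    2    2
  a   0    1    2    2    2    2    2
LCS length = dp[6][6] = 2

2


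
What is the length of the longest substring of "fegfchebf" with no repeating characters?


Input: "fegfchebf"
Sliding window (track last position of each char):
  Position 0 ('f'): window [0,0] length 1 -- new best
  Position 1 ('e'): window [0,1] length 2 -- new best
  Position 2 ('g'): window [0,2] length 3 -- new best
  Position 3 ('f'): repeat (last at 0), move window start to 1
  Position 3 ('f'): window [1,3] length 3
  Position 4 ('c'): window [1,4] length 4 -- new best
  Position 5 ('h'): window [1,5] length 5 -- new best
  Position 6 ('e'): repeat (last at 1), move window start to 2
  Position 6 ('e'): window [2,6] length 5
  Position 7 ('b'): window [2,7] length 6 -- new best
  Position 8 ('f'): repeat (last at 3), move window start to 4
  Position 8 ('f'): window [4,8] length 5
Longest substring with no repeats: "gfcheb" with length 6

6


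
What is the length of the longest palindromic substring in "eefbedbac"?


Input: "eefbedbac"
Checking substrings for palindromes:
  [0:2] "ee" (len 2) => palindrome
Longest palindromic substring: "ee" with length 2

2


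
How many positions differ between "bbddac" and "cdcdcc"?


Comparing "bbddac" and "cdcdcc" position by position:
  Position 0: 'b' vs 'c' => DIFFER
  Position 1: 'b' vs 'd' => DIFFER
  Position 2: 'd' vs 'c' => DIFFER
  Position 3: 'd' vs 'd' => same
  Position 4: 'a' vs 'c' => DIFFER
  Position 5: 'c' vs 'c' => same
Positions that differ: 4

4


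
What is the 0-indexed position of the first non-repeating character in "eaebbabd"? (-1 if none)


Input: eaebbabd
Character frequencies:
  'a': 2
  'b': 3
  'd': 1
  'e': 2
Scanning left to right for freq == 1:
  Position 0 ('e'): freq=2, skip
  Position 1 ('a'): freq=2, skip
  Position 2 ('e'): freq=2, skip
  Position 3 ('b'): freq=3, skip
  Position 4 ('b'): freq=3, skip
  Position 5 ('a'): freq=2, skip
  Position 6 ('b'): freq=3, skip
  Position 7 ('d'): unique! => answer = 7

7


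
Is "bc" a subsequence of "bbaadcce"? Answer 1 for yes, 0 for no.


Check if "bc" is a subsequence of "bbaadcce"
Greedy scan:
  Position 0 ('b'): matches sub[0] = 'b'
  Position 1 ('b'): no match needed
  Position 2 ('a'): no match needed
  Position 3 ('a'): no match needed
  Position 4 ('d'): no match needed
  Position 5 ('c'): matches sub[1] = 'c'
  Position 6 ('c'): no match needed
  Position 7 ('e'): no match needed
All 2 characters matched => is a subsequence

1


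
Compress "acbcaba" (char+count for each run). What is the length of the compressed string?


Input: acbcaba
Runs:
  'a' x 1 => "a1"
  'c' x 1 => "c1"
  'b' x 1 => "b1"
  'c' x 1 => "c1"
  'a' x 1 => "a1"
  'b' x 1 => "b1"
  'a' x 1 => "a1"
Compressed: "a1c1b1c1a1b1a1"
Compressed length: 14

14


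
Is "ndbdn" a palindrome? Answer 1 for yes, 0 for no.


Input: ndbdn
Reversed: ndbdn
  Compare pos 0 ('n') with pos 4 ('n'): match
  Compare pos 1 ('d') with pos 3 ('d'): match
Result: palindrome

1


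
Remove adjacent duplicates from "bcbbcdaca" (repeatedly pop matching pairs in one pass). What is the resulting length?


Input: bcbbcdaca
Stack-based adjacent duplicate removal:
  Read 'b': push. Stack: b
  Read 'c': push. Stack: bc
  Read 'b': push. Stack: bcb
  Read 'b': matches stack top 'b' => pop. Stack: bc
  Read 'c': matches stack top 'c' => pop. Stack: b
  Read 'd': push. Stack: bd
  Read 'a': push. Stack: bda
  Read 'c': push. Stack: bdac
  Read 'a': push. Stack: bdaca
Final stack: "bdaca" (length 5)

5


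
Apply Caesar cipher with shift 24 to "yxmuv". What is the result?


Caesar cipher: shift "yxmuv" by 24
  'y' (pos 24) + 24 = pos 22 = 'w'
  'x' (pos 23) + 24 = pos 21 = 'v'
  'm' (pos 12) + 24 = pos 10 = 'k'
  'u' (pos 20) + 24 = pos 18 = 's'
  'v' (pos 21) + 24 = pos 19 = 't'
Result: wvkst

wvkst


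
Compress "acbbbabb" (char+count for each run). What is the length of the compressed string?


Input: acbbbabb
Runs:
  'a' x 1 => "a1"
  'c' x 1 => "c1"
  'b' x 3 => "b3"
  'a' x 1 => "a1"
  'b' x 2 => "b2"
Compressed: "a1c1b3a1b2"
Compressed length: 10

10


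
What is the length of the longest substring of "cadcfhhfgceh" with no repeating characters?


Input: "cadcfhhfgceh"
Sliding window (track last position of each char):
  Position 0 ('c'): window [0,0] length 1 -- new best
  Position 1 ('a'): window [0,1] length 2 -- new best
  Position 2 ('d'): window [0,2] length 3 -- new best
  Position 3 ('c'): repeat (last at 0), move window start to 1
  Position 3 ('c'): window [1,3] length 3
  Position 4 ('f'): window [1,4] length 4 -- new best
  Position 5 ('h'): window [1,5] length 5 -- new best
  Position 6 ('h'): repeat (last at 5), move window start to 6
  Position 6 ('h'): window [6,6] length 1
  Position 7 ('f'): window [6,7] length 2
  Position 8 ('g'): window [6,8] length 3
  Position 9 ('c'): window [6,9] length 4
  Position 10 ('e'): window [6,10] length 5
  Position 11 ('h'): repeat (last at 6), move window start to 7
  Position 11 ('h'): window [7,11] length 5
Longest substring with no repeats: "adcfh" with length 5

5


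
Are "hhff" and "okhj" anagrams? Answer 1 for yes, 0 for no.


Strings: "hhff", "okhj"
Sorted first:  ffhh
Sorted second: hjko
Differ at position 0: 'f' vs 'h' => not anagrams

0


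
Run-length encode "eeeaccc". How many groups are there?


Input: eeeaccc
Scanning for consecutive runs:
  Group 1: 'e' x 3 (positions 0-2)
  Group 2: 'a' x 1 (positions 3-3)
  Group 3: 'c' x 3 (positions 4-6)
Total groups: 3

3


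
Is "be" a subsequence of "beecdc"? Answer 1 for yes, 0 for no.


Check if "be" is a subsequence of "beecdc"
Greedy scan:
  Position 0 ('b'): matches sub[0] = 'b'
  Position 1 ('e'): matches sub[1] = 'e'
  Position 2 ('e'): no match needed
  Position 3 ('c'): no match needed
  Position 4 ('d'): no match needed
  Position 5 ('c'): no match needed
All 2 characters matched => is a subsequence

1


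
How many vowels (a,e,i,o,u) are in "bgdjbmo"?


Input: bgdjbmo
Checking each character:
  'b' at position 0: consonant
  'g' at position 1: consonant
  'd' at position 2: consonant
  'j' at position 3: consonant
  'b' at position 4: consonant
  'm' at position 5: consonant
  'o' at position 6: vowel (running total: 1)
Total vowels: 1

1


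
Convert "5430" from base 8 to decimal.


Input: "5430" in base 8
Positional expansion:
  Digit '5' (value 5) x 8^3 = 2560
  Digit '4' (value 4) x 8^2 = 256
  Digit '3' (value 3) x 8^1 = 24
  Digit '0' (value 0) x 8^0 = 0
Sum = 2840

2840


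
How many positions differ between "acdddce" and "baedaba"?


Comparing "acdddce" and "baedaba" position by position:
  Position 0: 'a' vs 'b' => DIFFER
  Position 1: 'c' vs 'a' => DIFFER
  Position 2: 'd' vs 'e' => DIFFER
  Position 3: 'd' vs 'd' => same
  Position 4: 'd' vs 'a' => DIFFER
  Position 5: 'c' vs 'b' => DIFFER
  Position 6: 'e' vs 'a' => DIFFER
Positions that differ: 6

6


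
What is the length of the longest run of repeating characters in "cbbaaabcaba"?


Input: "cbbaaabcaba"
Scanning for longest run:
  Position 1 ('b'): new char, reset run to 1
  Position 2 ('b'): continues run of 'b', length=2
  Position 3 ('a'): new char, reset run to 1
  Position 4 ('a'): continues run of 'a', length=2
  Position 5 ('a'): continues run of 'a', length=3
  Position 6 ('b'): new char, reset run to 1
  Position 7 ('c'): new char, reset run to 1
  Position 8 ('a'): new char, reset run to 1
  Position 9 ('b'): new char, reset run to 1
  Position 10 ('a'): new char, reset run to 1
Longest run: 'a' with length 3

3


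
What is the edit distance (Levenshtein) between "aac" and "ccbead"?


Computing edit distance: "aac" -> "ccbead"
DP table:
           c    c    b    e    a    d
      0    1    2    3    4    5    6
  a   1    1    2    3    4    4    5
  a   2    2    2    3    4    4    5
  c   3    2    2    3    4    5    5
Edit distance = dp[3][6] = 5

5


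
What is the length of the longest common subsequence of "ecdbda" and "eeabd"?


LCS of "ecdbda" and "eeabd"
DP table:
           e    e    a    b    d
      0    0    0    0    0    0
  e   0    1    1    1    1    1
  c   0    1    1    1    1    1
  d   0    1    1    1    1    2
  b   0    1    1    1    2    2
  d   0    1    1    1    2    3
  a   0    1    1    2    2    3
LCS length = dp[6][5] = 3

3


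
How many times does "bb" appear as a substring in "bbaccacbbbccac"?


Searching for "bb" in "bbaccacbbbccac"
Scanning each position:
  Position 0: "bb" => MATCH
  Position 1: "ba" => no
  Position 2: "ac" => no
  Position 3: "cc" => no
  Position 4: "ca" => no
  Position 5: "ac" => no
  Position 6: "cb" => no
  Position 7: "bb" => MATCH
  Position 8: "bb" => MATCH
  Position 9: "bc" => no
  Position 10: "cc" => no
  Position 11: "ca" => no
  Position 12: "ac" => no
Total occurrences: 3

3


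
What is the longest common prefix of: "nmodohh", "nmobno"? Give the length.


Words: nmodohh, nmobno
  Position 0: all 'n' => match
  Position 1: all 'm' => match
  Position 2: all 'o' => match
  Position 3: ('d', 'b') => mismatch, stop
LCP = "nmo" (length 3)

3
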